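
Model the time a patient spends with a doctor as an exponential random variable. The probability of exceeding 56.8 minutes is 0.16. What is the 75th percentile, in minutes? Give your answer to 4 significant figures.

e^(−λ·56.8) = 0.16 ⇒ λ = −ln(0.16)/56.8 = 0.0322638.
75th percentile: 1 − e^(−λt) = 0.75, t = −ln(0.25)/λ = 42.9675 minutes.

42.97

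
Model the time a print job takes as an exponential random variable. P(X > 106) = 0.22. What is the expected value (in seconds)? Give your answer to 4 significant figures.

70.01

e^(−λ·106) = 0.22 ⇒ λ = −ln(0.22)/106 = 0.0142842.
Mean = 1/λ = 70.0073 seconds.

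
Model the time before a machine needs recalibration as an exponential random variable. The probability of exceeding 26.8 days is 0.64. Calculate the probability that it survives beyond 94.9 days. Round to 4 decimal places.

0.2059

e^(−λ·26.8) = 0.64 ⇒ λ = −ln(0.64)/26.8 = 0.0166525.
P(X > 94.9) = e^(−0.0166525·94.9) = e^(−1.5803) ≈ 0.2059.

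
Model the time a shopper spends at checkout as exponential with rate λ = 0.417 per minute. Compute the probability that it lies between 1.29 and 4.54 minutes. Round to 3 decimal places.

0.433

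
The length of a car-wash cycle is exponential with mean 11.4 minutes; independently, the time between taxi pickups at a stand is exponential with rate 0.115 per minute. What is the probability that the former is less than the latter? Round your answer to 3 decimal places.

λ_1 = 1/11.4 = 0.0877193, λ_2 = 0.115.
For independent exponentials, P(the former < the latter) = λ_1/(λ_1+λ_2) = 0.0877193/0.202719 ≈ 0.433.

0.433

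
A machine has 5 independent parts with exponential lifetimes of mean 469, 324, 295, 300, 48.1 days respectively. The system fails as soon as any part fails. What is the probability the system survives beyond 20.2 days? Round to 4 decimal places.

0.5162

The first failure time is exponential with rate Σλ_i = 1/469 + 1/324 + 1/295 + 1/300 + 1/48.1 = 0.0327318 per day.
P(min > 20.2) = e^(−0.0327318·20.2) = e^(−0.66118) ≈ 0.5162.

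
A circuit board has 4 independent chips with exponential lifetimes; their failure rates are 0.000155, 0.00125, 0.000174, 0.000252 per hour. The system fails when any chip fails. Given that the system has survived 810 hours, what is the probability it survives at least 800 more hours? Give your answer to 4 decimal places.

0.2311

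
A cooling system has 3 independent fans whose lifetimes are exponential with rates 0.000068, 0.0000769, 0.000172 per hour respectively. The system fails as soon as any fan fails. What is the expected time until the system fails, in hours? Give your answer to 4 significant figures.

The time to first failure is exponential with rate Σλ = 0.000068 + 0.0000769 + 0.000172 = 0.0003169.
E[min] = 1/Σλ = 1/0.0003169 = 3155.57 hours.

3156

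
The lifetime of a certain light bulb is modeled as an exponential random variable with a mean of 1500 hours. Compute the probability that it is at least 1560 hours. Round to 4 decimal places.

The rate is λ = 1/1500 = 0.000666667 per hour.
P(X > 1560) = e^(−λ·1560) = e^(−1.04) ≈ 0.3535.

0.3535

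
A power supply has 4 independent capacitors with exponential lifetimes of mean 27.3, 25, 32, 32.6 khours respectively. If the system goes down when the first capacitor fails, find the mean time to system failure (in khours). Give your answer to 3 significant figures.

7.22

The first failure time is exponential with rate Σλ_i = 1/27.3 + 1/25 + 1/32 + 1/32.6 = 0.138555 per khour.
E[min] = 1/Σλ = 1/0.138555 = 7.21736 khours.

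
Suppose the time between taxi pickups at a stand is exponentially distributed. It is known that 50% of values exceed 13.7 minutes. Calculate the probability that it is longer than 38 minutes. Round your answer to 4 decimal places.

0.1462

e^(−λ·13.7) = 0.50 ⇒ λ = −ln(0.50)/13.7 = 0.0505947.
P(X > 38) = e^(−0.0505947·38) = e^(−1.9226) ≈ 0.1462.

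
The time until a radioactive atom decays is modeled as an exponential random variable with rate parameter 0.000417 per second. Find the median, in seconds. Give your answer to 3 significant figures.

Set 1 − e^(−λt) = 0.5, so t = −ln(0.5)/λ = 0.69315/0.000417 ≈ 1662.22 seconds.

1660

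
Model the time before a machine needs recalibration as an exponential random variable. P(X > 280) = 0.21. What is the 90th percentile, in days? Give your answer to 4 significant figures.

e^(−λ·280) = 0.21 ⇒ λ = −ln(0.21)/280 = 0.00557374.
90th percentile: 1 − e^(−λt) = 0.9, t = −ln(0.1)/λ = 413.113 days.

413.1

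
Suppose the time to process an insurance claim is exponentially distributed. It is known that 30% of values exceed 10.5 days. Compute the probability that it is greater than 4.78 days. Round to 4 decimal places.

e^(−λ·10.5) = 0.30 ⇒ λ = −ln(0.30)/10.5 = 0.114664.
P(X > 4.78) = e^(−0.114664·4.78) = e^(−0.54809) ≈ 0.5781.

0.5781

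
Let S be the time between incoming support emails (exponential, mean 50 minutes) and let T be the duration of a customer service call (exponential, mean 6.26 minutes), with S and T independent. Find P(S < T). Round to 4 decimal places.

0.1113

λ_1 = 1/50 = 0.02, λ_2 = 1/6.26 = 0.159744.
For independent exponentials, P(S < T) = λ_1/(λ_1+λ_2) = 0.02/0.179744 ≈ 0.1113.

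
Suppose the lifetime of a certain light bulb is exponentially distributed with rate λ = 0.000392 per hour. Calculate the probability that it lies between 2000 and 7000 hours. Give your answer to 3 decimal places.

0.392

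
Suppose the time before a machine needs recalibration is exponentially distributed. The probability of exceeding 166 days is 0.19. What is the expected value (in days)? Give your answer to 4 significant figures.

e^(−λ·166) = 0.19 ⇒ λ = −ln(0.19)/166 = 0.0100044.
Mean = 1/λ = 99.956 days.

99.96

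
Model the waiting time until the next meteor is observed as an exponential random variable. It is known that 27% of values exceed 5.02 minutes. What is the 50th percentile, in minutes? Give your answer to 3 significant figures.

2.66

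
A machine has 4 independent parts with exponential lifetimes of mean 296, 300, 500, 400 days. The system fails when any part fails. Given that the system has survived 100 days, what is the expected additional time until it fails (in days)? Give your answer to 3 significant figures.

89.2

First-failure rate Σλ = 1/296 + 1/300 + 1/500 + 1/400 = 0.0112117.
By memorylessness the expected residual is 1/Σλ = 89.1924 days, regardless of the 100 already elapsed.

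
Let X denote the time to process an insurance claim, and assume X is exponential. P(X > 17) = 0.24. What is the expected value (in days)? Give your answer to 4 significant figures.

11.91

e^(−λ·17) = 0.24 ⇒ λ = −ln(0.24)/17 = 0.083948.
Mean = 1/λ = 11.9121 days.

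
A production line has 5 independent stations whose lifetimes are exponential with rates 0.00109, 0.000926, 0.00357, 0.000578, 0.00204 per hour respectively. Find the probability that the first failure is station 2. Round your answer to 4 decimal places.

0.1129

The time to first failure is exponential with rate Σλ = 0.00109 + 0.000926 + 0.00357 + 0.000578 + 0.00204 = 0.008204.
P(station 2 first) = λ_2/Σλ = 0.000926/0.008204 ≈ 0.1129.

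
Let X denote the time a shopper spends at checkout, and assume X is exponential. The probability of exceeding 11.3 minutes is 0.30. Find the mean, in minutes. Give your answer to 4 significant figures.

e^(−λ·11.3) = 0.30 ⇒ λ = −ln(0.30)/11.3 = 0.106546.
Mean = 1/λ = 9.38559 minutes.

9.386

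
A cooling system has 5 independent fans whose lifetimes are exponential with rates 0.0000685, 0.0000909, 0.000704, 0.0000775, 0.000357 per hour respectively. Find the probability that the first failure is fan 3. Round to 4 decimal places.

The time to first failure is exponential with rate Σλ = 0.0000685 + 0.0000909 + 0.000704 + 0.0000775 + 0.000357 = 0.0012979.
P(fan 3 first) = λ_3/Σλ = 0.000704/0.0012979 ≈ 0.5424.

0.5424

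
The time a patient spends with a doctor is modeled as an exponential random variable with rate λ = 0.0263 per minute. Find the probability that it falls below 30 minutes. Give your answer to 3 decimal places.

P(X ≤ 30) = 1 − e^(−λ·30) = 1 − e^(−0.789) ≈ 0.546.

0.546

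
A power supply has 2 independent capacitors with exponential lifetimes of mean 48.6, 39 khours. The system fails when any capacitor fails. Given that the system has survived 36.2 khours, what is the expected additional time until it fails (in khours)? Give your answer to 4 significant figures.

First-failure rate Σλ = 1/48.6 + 1/39 = 0.0462172.
By memorylessness the expected residual is 1/Σλ = 21.637 khours, regardless of the 36.2 already elapsed.

21.64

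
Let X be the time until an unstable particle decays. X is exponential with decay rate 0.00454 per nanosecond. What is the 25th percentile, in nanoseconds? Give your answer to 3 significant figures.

63.4

Set 1 − e^(−λt) = 0.25, so t = −ln(0.75)/λ = 0.28768/0.00454 ≈ 63.3661 nanoseconds.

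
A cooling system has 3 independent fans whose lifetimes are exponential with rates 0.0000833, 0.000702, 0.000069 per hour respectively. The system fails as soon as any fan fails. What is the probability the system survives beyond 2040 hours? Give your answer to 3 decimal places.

0.175

The time to first failure is exponential with rate Σλ = 0.0000833 + 0.000702 + 0.000069 = 0.0008543.
P(min > 2040) = e^(−0.0008543·2040) = e^(−1.7428) ≈ 0.175.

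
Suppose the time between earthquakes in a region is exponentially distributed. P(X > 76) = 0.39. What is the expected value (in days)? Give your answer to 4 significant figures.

e^(−λ·76) = 0.39 ⇒ λ = −ln(0.39)/76 = 0.0123896.
Mean = 1/λ = 80.7129 days.

80.71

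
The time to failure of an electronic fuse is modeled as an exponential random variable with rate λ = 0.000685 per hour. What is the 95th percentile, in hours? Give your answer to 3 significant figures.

4370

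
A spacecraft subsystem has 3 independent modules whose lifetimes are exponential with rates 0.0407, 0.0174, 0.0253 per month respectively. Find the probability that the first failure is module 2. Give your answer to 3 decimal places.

0.209

The time to first failure is exponential with rate Σλ = 0.0407 + 0.0174 + 0.0253 = 0.0834.
P(module 2 first) = λ_2/Σλ = 0.0174/0.0834 ≈ 0.209.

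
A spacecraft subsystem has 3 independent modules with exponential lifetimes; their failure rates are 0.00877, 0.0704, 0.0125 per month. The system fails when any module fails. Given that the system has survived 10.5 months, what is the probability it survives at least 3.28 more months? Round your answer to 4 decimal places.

Time to first failure ~ Exp(Σλ) with Σλ = 0.09167.
By memorylessness, P(T > 10.5+3.28 | T > 10.5) = P(T > 3.28) = e^(−0.09167·3.28) ≈ 0.7403.

0.7403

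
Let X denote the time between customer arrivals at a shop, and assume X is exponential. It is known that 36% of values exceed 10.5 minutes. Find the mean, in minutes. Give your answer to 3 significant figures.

10.3

e^(−λ·10.5) = 0.36 ⇒ λ = −ln(0.36)/10.5 = 0.0973001.
Mean = 1/λ = 10.2775 minutes.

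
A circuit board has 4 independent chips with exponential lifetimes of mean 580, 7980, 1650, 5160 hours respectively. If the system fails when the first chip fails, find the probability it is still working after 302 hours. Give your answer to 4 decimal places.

The first failure time is exponential with rate Σλ_i = 1/580 + 1/7980 + 1/1650 + 1/5160 = 0.00264931 per hour.
P(min > 302) = e^(−0.00264931·302) = e^(−0.80009) ≈ 0.4493.

0.4493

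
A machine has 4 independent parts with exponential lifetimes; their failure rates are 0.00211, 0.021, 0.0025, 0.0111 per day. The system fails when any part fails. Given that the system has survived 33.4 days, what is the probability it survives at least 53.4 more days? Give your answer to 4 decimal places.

0.1408

Time to first failure ~ Exp(Σλ) with Σλ = 0.03671.
By memorylessness, P(T > 33.4+53.4 | T > 33.4) = P(T > 53.4) = e^(−0.03671·53.4) ≈ 0.1408.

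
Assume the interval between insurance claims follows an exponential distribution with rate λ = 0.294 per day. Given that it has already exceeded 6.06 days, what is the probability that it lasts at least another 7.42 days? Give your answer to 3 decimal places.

By the memoryless property, P(X > 6.06+7.42 | X > 6.06) = P(X > 7.42).
P(X > 7.42) = e^(−2.1815) ≈ 0.113.

0.113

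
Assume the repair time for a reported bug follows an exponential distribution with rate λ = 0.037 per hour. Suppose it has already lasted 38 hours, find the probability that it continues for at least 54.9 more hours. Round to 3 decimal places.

By the memoryless property, P(X > 38+54.9 | X > 38) = P(X > 54.9).
P(X > 54.9) = e^(−2.0313) ≈ 0.131.

0.131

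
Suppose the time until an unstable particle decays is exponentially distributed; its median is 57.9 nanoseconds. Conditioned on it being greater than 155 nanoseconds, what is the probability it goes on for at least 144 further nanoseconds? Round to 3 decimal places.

For an exponential, median = ln(2)/λ, so λ = ln 2 / 57.9 = 0.0119715 per nanosecond.
The exponential is memoryless, so the remaining time is again Exp(λ): the condition X > 155 is irrelevant.
P(X > 144) = e^(−1.7239) ≈ 0.178.

0.178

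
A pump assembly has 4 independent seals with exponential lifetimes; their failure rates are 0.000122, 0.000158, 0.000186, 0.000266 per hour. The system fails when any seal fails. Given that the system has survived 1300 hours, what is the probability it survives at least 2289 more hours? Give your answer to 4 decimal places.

Time to first failure ~ Exp(Σλ) with Σλ = 0.000732.
By memorylessness, P(T > 1300+2289 | T > 1300) = P(T > 2289) = e^(−0.000732·2289) ≈ 0.1872.

0.1872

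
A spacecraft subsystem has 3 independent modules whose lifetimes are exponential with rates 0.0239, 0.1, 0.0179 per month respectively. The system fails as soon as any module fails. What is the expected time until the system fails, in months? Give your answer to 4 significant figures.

7.052

The time to first failure is exponential with rate Σλ = 0.0239 + 0.1 + 0.0179 = 0.1418.
E[min] = 1/Σλ = 1/0.1418 = 7.05219 months.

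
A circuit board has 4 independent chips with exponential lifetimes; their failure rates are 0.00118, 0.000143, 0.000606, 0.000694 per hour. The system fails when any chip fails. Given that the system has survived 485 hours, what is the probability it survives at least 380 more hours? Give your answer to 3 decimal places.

0.369

Time to first failure ~ Exp(Σλ) with Σλ = 0.002623.
By memorylessness, P(T > 485+380 | T > 485) = P(T > 380) = e^(−0.002623·380) ≈ 0.369.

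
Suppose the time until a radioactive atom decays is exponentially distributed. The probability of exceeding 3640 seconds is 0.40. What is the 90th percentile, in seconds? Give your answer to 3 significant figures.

9150

e^(−λ·3640) = 0.40 ⇒ λ = −ln(0.40)/3640 = 0.000251728.
90th percentile: 1 − e^(−λt) = 0.9, t = −ln(0.1)/λ = 9147.11 seconds.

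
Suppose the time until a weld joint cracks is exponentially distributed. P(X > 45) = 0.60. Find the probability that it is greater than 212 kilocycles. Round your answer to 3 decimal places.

e^(−λ·45) = 0.60 ⇒ λ = −ln(0.60)/45 = 0.0113517.
P(X > 212) = e^(−0.0113517·212) = e^(−2.4066) ≈ 0.090.

0.090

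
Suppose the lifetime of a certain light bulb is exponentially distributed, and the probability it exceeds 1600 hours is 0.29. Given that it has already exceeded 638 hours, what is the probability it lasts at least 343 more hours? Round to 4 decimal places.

From e^(−λ·1600) = 0.29, λ = −ln(0.29)/1600 = 0.000773671.
Memoryless: P(X > 638+343 | X > 638) = P(X > 343) = e^(−0.000773671·343) ≈ 0.7669.

0.7669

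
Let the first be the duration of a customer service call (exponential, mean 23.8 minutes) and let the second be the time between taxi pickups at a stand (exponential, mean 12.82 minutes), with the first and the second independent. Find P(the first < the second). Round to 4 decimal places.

0.3501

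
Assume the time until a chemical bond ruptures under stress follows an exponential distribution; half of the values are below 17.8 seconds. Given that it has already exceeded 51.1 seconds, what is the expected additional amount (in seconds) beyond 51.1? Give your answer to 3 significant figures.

25.7

For an exponential, median = ln(2)/λ, so λ = ln 2 / 17.8 = 0.0389409 per second.
By memorylessness, the remaining amount past any threshold is again Exp(λ) with mean 1/λ = 25.68 seconds.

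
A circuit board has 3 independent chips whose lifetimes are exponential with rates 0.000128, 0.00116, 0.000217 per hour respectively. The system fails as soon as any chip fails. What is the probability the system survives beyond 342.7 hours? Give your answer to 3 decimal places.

0.597

The time to first failure is exponential with rate Σλ = 0.000128 + 0.00116 + 0.000217 = 0.001505.
P(min > 342.7) = e^(−0.001505·342.7) = e^(−0.51576) ≈ 0.597.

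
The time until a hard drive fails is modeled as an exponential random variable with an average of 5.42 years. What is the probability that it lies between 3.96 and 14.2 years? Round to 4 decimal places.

The rate is λ = 1/5.42 = 0.184502 per year.
P(3.96 < X < 14.2) = e^(−λ·3.96) − e^(−λ·14.2) = 0.48161 − 0.07281 ≈ 0.4088.

0.4088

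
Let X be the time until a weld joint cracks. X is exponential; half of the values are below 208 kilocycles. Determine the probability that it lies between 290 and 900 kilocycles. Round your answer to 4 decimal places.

For an exponential, median = ln(2)/λ, so λ = ln 2 / 208 = 0.00333244 per kilocycle.
P(290 < X < 900) = e^(−λ·290) − e^(−λ·900) = 0.38045 − 0.04983 ≈ 0.3306.

0.3306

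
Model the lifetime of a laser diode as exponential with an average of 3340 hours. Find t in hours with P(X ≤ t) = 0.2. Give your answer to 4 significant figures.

The rate is λ = 1/3340 = 0.000299401 per hour.
Set 1 − e^(−λt) = 0.2, so t = −ln(0.8)/λ = 0.22314/0.000299401 ≈ 745.299 hours.

745.3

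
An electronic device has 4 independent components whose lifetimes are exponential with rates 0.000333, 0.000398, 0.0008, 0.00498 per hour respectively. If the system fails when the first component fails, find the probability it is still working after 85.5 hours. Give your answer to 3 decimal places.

The time to first failure is exponential with rate Σλ = 0.000333 + 0.000398 + 0.0008 + 0.00498 = 0.006511.
P(min > 85.5) = e^(−0.006511·85.5) = e^(−0.55669) ≈ 0.573.

0.573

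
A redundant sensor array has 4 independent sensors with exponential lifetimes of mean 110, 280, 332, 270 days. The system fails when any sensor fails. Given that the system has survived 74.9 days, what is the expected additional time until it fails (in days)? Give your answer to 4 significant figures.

First-failure rate Σλ = 1/110 + 1/280 + 1/332 + 1/270 = 0.0193781.
By memorylessness the expected residual is 1/Σλ = 51.6047 days, regardless of the 74.9 already elapsed.

51.60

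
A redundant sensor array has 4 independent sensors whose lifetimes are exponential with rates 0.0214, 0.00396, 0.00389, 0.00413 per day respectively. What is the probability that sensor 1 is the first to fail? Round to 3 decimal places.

0.641

The time to first failure is exponential with rate Σλ = 0.0214 + 0.00396 + 0.00389 + 0.00413 = 0.03338.
P(sensor 1 first) = λ_1/Σλ = 0.0214/0.03338 ≈ 0.641.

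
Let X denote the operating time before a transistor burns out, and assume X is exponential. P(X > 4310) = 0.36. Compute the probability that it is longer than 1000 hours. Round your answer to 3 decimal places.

0.789

e^(−λ·4310) = 0.36 ⇒ λ = −ln(0.36)/4310 = 0.000237042.
P(X > 1000) = e^(−0.000237042·1000) = e^(−0.23704) ≈ 0.789.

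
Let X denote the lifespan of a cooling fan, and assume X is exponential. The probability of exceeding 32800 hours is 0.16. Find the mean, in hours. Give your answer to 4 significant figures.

e^(−λ·32800) = 0.16 ⇒ λ = −ln(0.16)/32800 = 0.0000558714.
Mean = 1/λ = 17898.2 hours.

17900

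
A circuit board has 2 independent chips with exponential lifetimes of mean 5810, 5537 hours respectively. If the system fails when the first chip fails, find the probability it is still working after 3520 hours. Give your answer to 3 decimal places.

The first failure time is exponential with rate Σλ_i = 1/5810 + 1/5537 = 0.00035272 per hour.
P(min > 3520) = e^(−0.00035272·3520) = e^(−1.2416) ≈ 0.289.

0.289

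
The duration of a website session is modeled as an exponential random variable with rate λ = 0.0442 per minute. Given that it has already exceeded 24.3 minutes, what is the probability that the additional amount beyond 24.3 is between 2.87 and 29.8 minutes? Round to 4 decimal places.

0.6130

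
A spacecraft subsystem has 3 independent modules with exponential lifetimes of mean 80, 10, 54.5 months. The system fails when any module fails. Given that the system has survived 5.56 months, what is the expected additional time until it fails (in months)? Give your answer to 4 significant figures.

7.642

First-failure rate Σλ = 1/80 + 1/10 + 1/54.5 = 0.130849.
By memorylessness the expected residual is 1/Σλ = 7.64242 months, regardless of the 5.56 already elapsed.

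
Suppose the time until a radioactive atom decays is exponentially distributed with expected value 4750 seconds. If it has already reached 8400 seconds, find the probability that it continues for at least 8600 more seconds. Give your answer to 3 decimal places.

The rate is λ = 1/4750 = 0.000210526 per second.
By the memoryless property, P(X > 8400+8600 | X > 8400) = P(X > 8600).
P(X > 8600) = e^(−1.8105) ≈ 0.164.

0.164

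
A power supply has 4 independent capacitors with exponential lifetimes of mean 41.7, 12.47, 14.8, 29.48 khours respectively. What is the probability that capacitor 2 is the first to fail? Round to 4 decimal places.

0.3899

Rates: λ_i = 1/mean_i → 0.0239808, 0.0801925, 0.0675676, 0.0339213; Σλ = 0.205662.
P(capacitor 2 first) = λ_2/Σλ = 0.0801925/0.205662 ≈ 0.3899.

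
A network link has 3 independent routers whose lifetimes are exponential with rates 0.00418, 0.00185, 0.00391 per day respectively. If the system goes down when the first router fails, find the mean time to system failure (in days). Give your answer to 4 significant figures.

The time to first failure is exponential with rate Σλ = 0.00418 + 0.00185 + 0.00391 = 0.00994.
E[min] = 1/Σλ = 1/0.00994 = 100.604 days.

100.6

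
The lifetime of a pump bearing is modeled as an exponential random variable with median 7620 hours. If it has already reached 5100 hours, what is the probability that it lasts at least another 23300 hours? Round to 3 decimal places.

For an exponential, median = ln(2)/λ, so λ = ln 2 / 7620 = 0.0000909642 per hour.
P(X > s+t | X > s) = e^(−λ(s+t))/e^(−λs) = e^(−λt), independent of s = 5100.
P(X > 23300) = e^(−2.1195) ≈ 0.120.

0.120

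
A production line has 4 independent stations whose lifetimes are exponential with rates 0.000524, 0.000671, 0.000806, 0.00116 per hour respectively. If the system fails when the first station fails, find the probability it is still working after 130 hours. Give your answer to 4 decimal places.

The time to first failure is exponential with rate Σλ = 0.000524 + 0.000671 + 0.000806 + 0.00116 = 0.003161.
P(min > 130) = e^(−0.003161·130) = e^(−0.41093) ≈ 0.6630.

0.6630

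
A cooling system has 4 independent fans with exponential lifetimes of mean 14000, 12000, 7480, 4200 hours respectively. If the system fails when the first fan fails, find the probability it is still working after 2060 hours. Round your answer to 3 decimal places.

0.338

The first failure time is exponential with rate Σλ_i = 1/14000 + 1/12000 + 1/7480 + 1/4200 = 0.000526547 per hour.
P(min > 2060) = e^(−0.000526547·2060) = e^(−1.0847) ≈ 0.338.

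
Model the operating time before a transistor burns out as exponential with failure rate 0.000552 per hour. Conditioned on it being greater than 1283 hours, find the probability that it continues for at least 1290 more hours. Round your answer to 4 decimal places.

0.4906

P(X > s+t | X > s) = e^(−λ(s+t))/e^(−λs) = e^(−λt), independent of s = 1283.
P(X > 1290) = e^(−0.71208) ≈ 0.4906.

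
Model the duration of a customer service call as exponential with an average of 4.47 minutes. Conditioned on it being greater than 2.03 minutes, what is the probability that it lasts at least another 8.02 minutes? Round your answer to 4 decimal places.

0.1663

The rate is λ = 1/4.47 = 0.223714 per minute.
By the memoryless property, P(X > 2.03+8.02 | X > 2.03) = P(X > 8.02).
P(X > 8.02) = e^(−1.7942) ≈ 0.1663.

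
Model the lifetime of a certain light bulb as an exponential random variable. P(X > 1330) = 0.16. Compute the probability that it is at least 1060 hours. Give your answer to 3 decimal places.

e^(−λ·1330) = 0.16 ⇒ λ = −ln(0.16)/1330 = 0.00137788.
P(X > 1060) = e^(−0.00137788·1060) = e^(−1.4606) ≈ 0.232.

0.232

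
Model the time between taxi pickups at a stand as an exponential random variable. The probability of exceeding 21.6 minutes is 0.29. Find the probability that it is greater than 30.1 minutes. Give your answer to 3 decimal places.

0.178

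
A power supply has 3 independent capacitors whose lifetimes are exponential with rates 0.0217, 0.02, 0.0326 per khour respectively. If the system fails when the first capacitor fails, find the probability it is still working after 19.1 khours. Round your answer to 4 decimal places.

0.2419

The time to first failure is exponential with rate Σλ = 0.0217 + 0.02 + 0.0326 = 0.0743.
P(min > 19.1) = e^(−0.0743·19.1) = e^(−1.4191) ≈ 0.2419.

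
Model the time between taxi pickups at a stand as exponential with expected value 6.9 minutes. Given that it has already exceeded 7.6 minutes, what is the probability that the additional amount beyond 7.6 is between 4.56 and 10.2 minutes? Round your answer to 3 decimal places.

0.288

The rate is λ = 1/6.9 = 0.144928 per minute.
Memoryless: the residual past 7.6 is again Exp(λ).
P(4.56 < residual < 10.2) = e^(−λ·4.56) − e^(−λ·10.2) = 0.51640 − 0.22803 ≈ 0.288.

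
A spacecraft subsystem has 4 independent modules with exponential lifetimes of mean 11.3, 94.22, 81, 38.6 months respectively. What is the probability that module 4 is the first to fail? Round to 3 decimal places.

Rates: λ_i = 1/mean_i → 0.0884956, 0.0106135, 0.0123457, 0.0259067; Σλ = 0.137361.
P(module 4 first) = λ_4/Σλ = 0.0259067/0.137361 ≈ 0.189.

0.189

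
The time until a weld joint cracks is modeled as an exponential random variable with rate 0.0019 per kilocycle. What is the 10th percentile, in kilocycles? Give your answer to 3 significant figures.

55.5

Set 1 − e^(−λt) = 0.1, so t = −ln(0.9)/λ = 0.10536/0.0019 ≈ 55.4529 kilocycles.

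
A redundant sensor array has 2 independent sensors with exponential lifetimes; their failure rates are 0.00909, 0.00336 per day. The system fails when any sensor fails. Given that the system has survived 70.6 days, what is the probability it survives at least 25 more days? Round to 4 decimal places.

Time to first failure ~ Exp(Σλ) with Σλ = 0.01245.
By memorylessness, P(T > 70.6+25 | T > 70.6) = P(T > 25) = e^(−0.01245·25) ≈ 0.7325.

0.7325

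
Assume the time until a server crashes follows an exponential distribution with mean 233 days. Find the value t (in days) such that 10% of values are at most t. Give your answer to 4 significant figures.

The rate is λ = 1/233 = 0.00429185 per day.
Set 1 − e^(−λt) = 0.1, so t = −ln(0.9)/λ = 0.10536/0.00429185 ≈ 24.549 days.

24.55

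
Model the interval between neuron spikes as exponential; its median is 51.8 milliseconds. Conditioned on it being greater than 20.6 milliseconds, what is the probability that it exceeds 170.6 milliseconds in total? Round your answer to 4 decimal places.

For an exponential, median = ln(2)/λ, so λ = ln 2 / 51.8 = 0.0133812 per millisecond.
By the memoryless property, P(X > 20.6+150 | X > 20.6) = P(X > 150).
P(X > 150) = e^(−2.0072) ≈ 0.1344.

0.1344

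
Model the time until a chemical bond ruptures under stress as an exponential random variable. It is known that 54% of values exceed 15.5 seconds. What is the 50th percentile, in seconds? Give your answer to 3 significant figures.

17.4

e^(−λ·15.5) = 0.54 ⇒ λ = −ln(0.54)/15.5 = 0.0397539.
50th percentile: 1 − e^(−λt) = 0.5, t = −ln(0.5)/λ = 17.4359 seconds.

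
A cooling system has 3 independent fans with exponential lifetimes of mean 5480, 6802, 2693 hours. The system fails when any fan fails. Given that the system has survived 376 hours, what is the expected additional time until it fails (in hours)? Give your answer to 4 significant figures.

First-failure rate Σλ = 1/5480 + 1/6802 + 1/2693 = 0.00070083.
By memorylessness the expected residual is 1/Σλ = 1426.88 hours, regardless of the 376 already elapsed.

1427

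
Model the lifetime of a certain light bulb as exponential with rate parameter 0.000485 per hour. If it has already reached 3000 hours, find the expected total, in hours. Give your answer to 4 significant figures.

By memorylessness, E[X | X > 3000] = 3000 + 1/λ = 3000 + 2061.86 = 5061.86 hours.

5062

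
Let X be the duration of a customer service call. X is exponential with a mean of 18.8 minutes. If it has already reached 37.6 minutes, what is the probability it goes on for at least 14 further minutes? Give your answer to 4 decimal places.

The rate is λ = 1/18.8 = 0.0531915 per minute.
P(X > s+t | X > s) = e^(−λ(s+t))/e^(−λs) = e^(−λt), independent of s = 37.6.
P(X > 14) = e^(−0.74468) ≈ 0.4749.

0.4749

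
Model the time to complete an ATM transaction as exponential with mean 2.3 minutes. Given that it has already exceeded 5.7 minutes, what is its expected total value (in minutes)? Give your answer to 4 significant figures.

8.000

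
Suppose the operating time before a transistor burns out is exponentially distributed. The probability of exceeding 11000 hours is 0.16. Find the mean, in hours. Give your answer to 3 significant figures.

e^(−λ·11000) = 0.16 ⇒ λ = −ln(0.16)/11000 = 0.000166598.
Mean = 1/λ = 6002.46 hours.

6000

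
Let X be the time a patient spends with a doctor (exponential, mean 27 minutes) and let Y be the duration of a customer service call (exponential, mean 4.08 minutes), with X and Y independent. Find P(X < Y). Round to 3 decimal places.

λ_1 = 1/27 = 0.037037, λ_2 = 1/4.08 = 0.245098.
For independent exponentials, P(X < Y) = λ_1/(λ_1+λ_2) = 0.037037/0.282135 ≈ 0.131.

0.131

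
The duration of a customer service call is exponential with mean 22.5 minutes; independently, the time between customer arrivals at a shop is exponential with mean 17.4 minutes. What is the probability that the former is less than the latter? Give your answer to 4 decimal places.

0.4361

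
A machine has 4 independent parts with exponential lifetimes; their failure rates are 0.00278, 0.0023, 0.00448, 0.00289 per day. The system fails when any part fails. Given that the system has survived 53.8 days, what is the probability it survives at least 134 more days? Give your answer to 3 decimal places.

Time to first failure ~ Exp(Σλ) with Σλ = 0.01245.
By memorylessness, P(T > 53.8+134 | T > 53.8) = P(T > 134) = e^(−0.01245·134) ≈ 0.189.

0.189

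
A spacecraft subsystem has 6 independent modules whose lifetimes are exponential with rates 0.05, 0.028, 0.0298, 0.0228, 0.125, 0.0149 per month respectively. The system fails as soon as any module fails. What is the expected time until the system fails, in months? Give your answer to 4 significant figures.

The time to first failure is exponential with rate Σλ = 0.05 + 0.028 + 0.0298 + 0.0228 + 0.125 + 0.0149 = 0.2705.
E[min] = 1/Σλ = 1/0.2705 = 3.69686 months.

3.697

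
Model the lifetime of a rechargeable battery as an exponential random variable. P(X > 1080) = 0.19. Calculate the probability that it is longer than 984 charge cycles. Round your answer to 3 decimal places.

e^(−λ·1080) = 0.19 ⇒ λ = −ln(0.19)/1080 = 0.00153771.
P(X > 984) = e^(−0.00153771·984) = e^(−1.5131) ≈ 0.220.

0.220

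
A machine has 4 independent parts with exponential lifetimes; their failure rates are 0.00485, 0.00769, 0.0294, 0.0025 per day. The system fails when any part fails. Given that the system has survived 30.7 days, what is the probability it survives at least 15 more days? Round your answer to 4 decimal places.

0.5135

Time to first failure ~ Exp(Σλ) with Σλ = 0.04444.
By memorylessness, P(T > 30.7+15 | T > 30.7) = P(T > 15) = e^(−0.04444·15) ≈ 0.5135.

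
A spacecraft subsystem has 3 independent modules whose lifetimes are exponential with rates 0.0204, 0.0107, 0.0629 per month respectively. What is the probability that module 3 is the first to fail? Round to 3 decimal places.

The time to first failure is exponential with rate Σλ = 0.0204 + 0.0107 + 0.0629 = 0.094.
P(module 3 first) = λ_3/Σλ = 0.0629/0.094 ≈ 0.669.

0.669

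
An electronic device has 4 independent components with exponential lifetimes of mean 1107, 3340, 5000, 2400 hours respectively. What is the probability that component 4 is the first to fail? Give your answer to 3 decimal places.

Rates: λ_i = 1/mean_i → 0.000903342, 0.000299401, 0.0002, 0.000416667; Σλ = 0.00181941.
P(component 4 first) = λ_4/Σλ = 0.000416667/0.00181941 ≈ 0.229.

0.229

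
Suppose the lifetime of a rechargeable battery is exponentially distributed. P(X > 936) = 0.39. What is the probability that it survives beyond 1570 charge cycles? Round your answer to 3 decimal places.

0.206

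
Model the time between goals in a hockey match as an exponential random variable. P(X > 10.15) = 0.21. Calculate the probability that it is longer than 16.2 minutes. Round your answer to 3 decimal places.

e^(−λ·10.15) = 0.21 ⇒ λ = −ln(0.21)/10.15 = 0.153758.
P(X > 16.2) = e^(−0.153758·16.2) = e^(−2.4909) ≈ 0.083.

0.083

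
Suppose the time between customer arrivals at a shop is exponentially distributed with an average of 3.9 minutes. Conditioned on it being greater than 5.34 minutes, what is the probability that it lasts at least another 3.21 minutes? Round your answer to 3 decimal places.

The rate is λ = 1/3.9 = 0.25641 per minute.
P(X > s+t | X > s) = e^(−λ(s+t))/e^(−λs) = e^(−λt), independent of s = 5.34.
P(X > 3.21) = e^(−0.82308) ≈ 0.439.

0.439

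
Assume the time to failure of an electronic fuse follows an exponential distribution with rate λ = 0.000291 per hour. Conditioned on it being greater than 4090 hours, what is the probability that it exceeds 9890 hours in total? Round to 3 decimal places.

0.185

By the memoryless property, P(X > 4090+5800 | X > 4090) = P(X > 5800).
P(X > 5800) = e^(−1.6878) ≈ 0.185.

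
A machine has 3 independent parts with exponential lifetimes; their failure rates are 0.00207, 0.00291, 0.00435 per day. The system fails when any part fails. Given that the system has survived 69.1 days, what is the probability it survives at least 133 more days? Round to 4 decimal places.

0.2891

Time to first failure ~ Exp(Σλ) with Σλ = 0.00933.
By memorylessness, P(T > 69.1+133 | T > 69.1) = P(T > 133) = e^(−0.00933·133) ≈ 0.2891.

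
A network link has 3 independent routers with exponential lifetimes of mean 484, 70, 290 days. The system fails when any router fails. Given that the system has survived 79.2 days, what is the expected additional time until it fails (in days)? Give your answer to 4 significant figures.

First-failure rate Σλ = 1/484 + 1/70 + 1/290 = 0.0198001.
By memorylessness the expected residual is 1/Σλ = 50.5048 days, regardless of the 79.2 already elapsed.

50.50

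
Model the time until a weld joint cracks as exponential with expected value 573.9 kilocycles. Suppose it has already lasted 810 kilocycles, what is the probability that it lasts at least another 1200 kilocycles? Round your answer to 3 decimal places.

0.124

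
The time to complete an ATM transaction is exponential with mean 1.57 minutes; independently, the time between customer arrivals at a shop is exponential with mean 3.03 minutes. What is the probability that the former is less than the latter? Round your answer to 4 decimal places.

0.6587

λ_1 = 1/1.57 = 0.636943, λ_2 = 1/3.03 = 0.330033.
For independent exponentials, P(the former < the latter) = λ_1/(λ_1+λ_2) = 0.636943/0.966976 ≈ 0.6587.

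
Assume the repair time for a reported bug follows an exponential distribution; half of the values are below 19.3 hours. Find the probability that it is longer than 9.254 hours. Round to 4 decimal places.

0.7172

For an exponential, median = ln(2)/λ, so λ = ln 2 / 19.3 = 0.0359144 per hour.
P(X > 9.254) = e^(−λ·9.254) = e^(−0.33235) ≈ 0.7172.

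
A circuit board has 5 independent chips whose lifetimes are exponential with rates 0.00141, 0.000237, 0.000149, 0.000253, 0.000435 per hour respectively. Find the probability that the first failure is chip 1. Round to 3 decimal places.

0.568

The time to first failure is exponential with rate Σλ = 0.00141 + 0.000237 + 0.000149 + 0.000253 + 0.000435 = 0.002484.
P(chip 1 first) = λ_1/Σλ = 0.00141/0.002484 ≈ 0.568.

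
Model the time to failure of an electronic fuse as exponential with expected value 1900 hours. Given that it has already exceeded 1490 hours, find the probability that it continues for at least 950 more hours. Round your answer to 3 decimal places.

The rate is λ = 1/1900 = 0.000526316 per hour.
P(X > s+t | X > s) = e^(−λ(s+t))/e^(−λs) = e^(−λt), independent of s = 1490.
P(X > 950) = e^(−0.5) ≈ 0.607.

0.607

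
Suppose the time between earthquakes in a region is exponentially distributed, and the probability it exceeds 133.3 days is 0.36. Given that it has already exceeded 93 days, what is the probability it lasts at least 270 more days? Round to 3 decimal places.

From e^(−λ·133.3) = 0.36, λ = −ln(0.36)/133.3 = 0.0076643.
Memoryless: P(X > 93+270 | X > 93) = P(X > 270) = e^(−0.0076643·270) ≈ 0.126.

0.126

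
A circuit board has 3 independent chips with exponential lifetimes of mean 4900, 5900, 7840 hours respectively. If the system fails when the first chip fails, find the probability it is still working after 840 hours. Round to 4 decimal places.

0.6564

The first failure time is exponential with rate Σλ_i = 1/4900 + 1/5900 + 1/7840 = 0.000501124 per hour.
P(min > 840) = e^(−0.000501124·840) = e^(−0.42094) ≈ 0.6564.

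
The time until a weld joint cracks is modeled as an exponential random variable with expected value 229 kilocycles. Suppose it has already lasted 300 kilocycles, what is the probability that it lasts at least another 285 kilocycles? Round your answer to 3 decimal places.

The rate is λ = 1/229 = 0.00436681 per kilocycle.
By the memoryless property, P(X > 300+285 | X > 300) = P(X > 285).
P(X > 285) = e^(−1.2445) ≈ 0.288.

0.288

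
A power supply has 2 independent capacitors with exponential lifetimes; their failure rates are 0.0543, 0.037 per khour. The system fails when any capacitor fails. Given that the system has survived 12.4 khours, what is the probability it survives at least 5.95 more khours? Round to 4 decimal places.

Time to first failure ~ Exp(Σλ) with Σλ = 0.0913.
By memorylessness, P(T > 12.4+5.95 | T > 12.4) = P(T > 5.95) = e^(−0.0913·5.95) ≈ 0.5809.

0.5809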